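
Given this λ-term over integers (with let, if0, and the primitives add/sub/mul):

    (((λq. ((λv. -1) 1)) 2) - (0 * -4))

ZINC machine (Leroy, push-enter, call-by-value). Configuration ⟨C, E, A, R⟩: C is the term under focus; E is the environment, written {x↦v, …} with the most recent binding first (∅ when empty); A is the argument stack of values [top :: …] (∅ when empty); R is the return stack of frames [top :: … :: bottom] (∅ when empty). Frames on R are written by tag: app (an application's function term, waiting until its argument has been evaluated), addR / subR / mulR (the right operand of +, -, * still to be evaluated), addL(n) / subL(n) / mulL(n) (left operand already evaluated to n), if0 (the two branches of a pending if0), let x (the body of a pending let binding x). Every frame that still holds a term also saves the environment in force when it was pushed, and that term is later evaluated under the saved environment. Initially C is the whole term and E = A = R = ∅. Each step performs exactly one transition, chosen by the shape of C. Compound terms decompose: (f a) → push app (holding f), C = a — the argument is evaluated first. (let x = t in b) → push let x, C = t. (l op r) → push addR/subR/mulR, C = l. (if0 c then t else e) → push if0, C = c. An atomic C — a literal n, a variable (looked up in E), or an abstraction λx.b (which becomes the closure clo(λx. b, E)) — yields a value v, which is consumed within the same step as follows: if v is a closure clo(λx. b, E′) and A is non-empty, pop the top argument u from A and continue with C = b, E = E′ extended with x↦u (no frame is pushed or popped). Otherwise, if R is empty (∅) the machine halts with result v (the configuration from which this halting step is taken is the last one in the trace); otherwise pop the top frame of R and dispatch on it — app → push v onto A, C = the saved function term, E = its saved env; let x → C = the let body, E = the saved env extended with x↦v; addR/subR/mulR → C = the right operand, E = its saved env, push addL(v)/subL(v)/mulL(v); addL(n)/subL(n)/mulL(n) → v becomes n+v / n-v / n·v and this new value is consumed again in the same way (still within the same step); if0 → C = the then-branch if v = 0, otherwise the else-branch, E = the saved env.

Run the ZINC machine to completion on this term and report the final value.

Answer: -1

Machine steps:
t=0: [C=(((λq. ((λv. -1) 1)) 2) - (0 * -4)) | E=∅ | A=∅ | R=∅]
t=1: [C=((λq. ((λv. -1) 1)) 2) | E=∅ | A=∅ | R=[subR]]
t=2: [C=2 | E=∅ | A=∅ | R=[app :: subR]]
t=3: [C=(λq. ((λv. -1) 1)) | E=∅ | A=[2] | R=[subR]]
t=4: [C=((λv. -1) 1) | E={q↦2} | A=∅ | R=[subR]]
t=5: [C=1 | E={q↦2} | A=∅ | R=[app :: subR]]
t=6: [C=(λv. -1) | E={q↦2} | A=[1] | R=[subR]]
t=7: [C=-1 | E={v↦1, q↦2} | A=∅ | R=[subR]]
t=8: [C=(0 * -4) | E=∅ | A=∅ | R=[subL(-1)]]
t=9: [C=0 | E=∅ | A=∅ | R=[mulR :: subL(-1)]]
t=10: [C=-4 | E=∅ | A=∅ | R=[mulL(0) :: subL(-1)]]
→ final value -1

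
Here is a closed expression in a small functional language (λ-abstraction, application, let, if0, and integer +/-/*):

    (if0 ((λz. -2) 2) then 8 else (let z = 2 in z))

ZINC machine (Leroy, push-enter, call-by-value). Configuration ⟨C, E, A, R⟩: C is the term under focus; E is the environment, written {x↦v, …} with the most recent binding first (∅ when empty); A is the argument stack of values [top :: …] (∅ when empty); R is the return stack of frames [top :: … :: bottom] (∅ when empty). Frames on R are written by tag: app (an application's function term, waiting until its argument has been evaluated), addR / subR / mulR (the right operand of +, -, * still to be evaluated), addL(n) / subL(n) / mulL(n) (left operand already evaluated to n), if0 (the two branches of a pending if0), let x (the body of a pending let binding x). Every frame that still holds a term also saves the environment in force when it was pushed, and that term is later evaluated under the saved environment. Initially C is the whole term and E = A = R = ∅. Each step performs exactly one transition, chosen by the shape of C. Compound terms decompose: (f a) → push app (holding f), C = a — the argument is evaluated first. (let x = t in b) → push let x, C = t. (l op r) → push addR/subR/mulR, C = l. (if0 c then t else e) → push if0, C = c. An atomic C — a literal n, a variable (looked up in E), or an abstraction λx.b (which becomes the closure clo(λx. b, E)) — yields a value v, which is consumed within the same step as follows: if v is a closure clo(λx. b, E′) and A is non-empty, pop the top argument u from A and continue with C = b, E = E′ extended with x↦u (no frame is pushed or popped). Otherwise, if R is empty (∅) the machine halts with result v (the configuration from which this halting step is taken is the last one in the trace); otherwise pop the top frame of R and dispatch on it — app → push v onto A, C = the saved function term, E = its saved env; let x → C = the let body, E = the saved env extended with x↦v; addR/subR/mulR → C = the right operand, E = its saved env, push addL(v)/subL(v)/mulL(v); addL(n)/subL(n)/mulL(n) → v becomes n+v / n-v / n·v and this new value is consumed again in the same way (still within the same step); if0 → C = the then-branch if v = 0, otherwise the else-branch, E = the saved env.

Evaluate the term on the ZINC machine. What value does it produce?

[0] <C=(if0 ((λz. -2) 2) then 8 else (let z = 2 in z)), E=∅, A=∅, R=∅>
[1] <C=((λz. -2) 2), E=∅, A=∅, R=[if0]>
[2] <C=2, E=∅, A=∅, R=[app :: if0]>
[3] <C=(λz. -2), E=∅, A=[2], R=[if0]>
[4] <C=-2, E={z↦2}, A=∅, R=[if0]>
[5] <C=(let z = 2 in z), E=∅, A=∅, R=∅>
[6] <C=2, E=∅, A=∅, R=[let z]>
[7] <C=z, E={z↦2}, A=∅, R=∅>
→ final value 2

Answer: 2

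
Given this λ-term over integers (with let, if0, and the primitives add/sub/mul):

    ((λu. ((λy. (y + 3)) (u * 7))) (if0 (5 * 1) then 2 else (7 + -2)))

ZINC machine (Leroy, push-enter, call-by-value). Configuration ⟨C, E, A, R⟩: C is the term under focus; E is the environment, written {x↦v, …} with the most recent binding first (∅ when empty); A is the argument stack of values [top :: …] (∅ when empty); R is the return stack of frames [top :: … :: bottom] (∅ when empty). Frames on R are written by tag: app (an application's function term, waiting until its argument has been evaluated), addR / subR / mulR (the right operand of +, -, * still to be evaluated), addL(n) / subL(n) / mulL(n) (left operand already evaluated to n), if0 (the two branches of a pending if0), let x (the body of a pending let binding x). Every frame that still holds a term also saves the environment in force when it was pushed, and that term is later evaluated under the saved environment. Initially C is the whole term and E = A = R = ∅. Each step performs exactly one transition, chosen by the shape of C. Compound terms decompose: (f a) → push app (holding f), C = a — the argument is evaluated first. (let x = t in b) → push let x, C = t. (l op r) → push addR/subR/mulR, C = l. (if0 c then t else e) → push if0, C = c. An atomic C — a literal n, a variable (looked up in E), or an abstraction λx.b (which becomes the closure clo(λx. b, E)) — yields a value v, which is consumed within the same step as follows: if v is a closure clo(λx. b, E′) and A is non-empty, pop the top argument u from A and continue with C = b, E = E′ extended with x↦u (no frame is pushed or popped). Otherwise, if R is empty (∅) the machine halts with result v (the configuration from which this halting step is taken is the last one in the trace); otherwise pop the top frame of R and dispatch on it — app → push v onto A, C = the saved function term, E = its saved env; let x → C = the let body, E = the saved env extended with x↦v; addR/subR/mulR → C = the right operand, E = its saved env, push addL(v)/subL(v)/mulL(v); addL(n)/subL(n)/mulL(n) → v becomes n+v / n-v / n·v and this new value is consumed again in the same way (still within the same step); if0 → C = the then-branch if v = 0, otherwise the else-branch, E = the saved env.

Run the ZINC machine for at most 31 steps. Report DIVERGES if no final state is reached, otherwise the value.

Answer: 38

Derivation:
0. <C=((λu. ((λy. (y + 3)) (u * 7))) (if0 (5 * 1) then 2 else (7 + -2))), E=∅, A=∅, R=∅>
1. <C=(if0 (5 * 1) then 2 else (7 + -2)), E=∅, A=∅, R=[app]>
2. <C=(5 * 1), E=∅, A=∅, R=[if0 :: app]>
3. <C=5, E=∅, A=∅, R=[mulR :: if0 :: app]>
4. <C=1, E=∅, A=∅, R=[mulL(5) :: if0 :: app]>
5. <C=(7 + -2), E=∅, A=∅, R=[app]>
6. <C=7, E=∅, A=∅, R=[addR :: app]>
7. <C=-2, E=∅, A=∅, R=[addL(7) :: app]>
8. <C=(λu. ((λy. (y + 3)) (u * 7))), E=∅, A=[5], R=∅>
9. <C=((λy. (y + 3)) (u * 7)), E={u↦5}, A=∅, R=∅>
10. <C=(u * 7), E={u↦5}, A=∅, R=[app]>
11. <C=u, E={u↦5}, A=∅, R=[mulR :: app]>
12. <C=7, E={u↦5}, A=∅, R=[mulL(5) :: app]>
13. <C=(λy. (y + 3)), E={u↦5}, A=[35], R=∅>
14. <C=(y + 3), E={y↦35, u↦5}, A=∅, R=∅>
15. <C=y, E={y↦35, u↦5}, A=∅, R=[addR]>
16. <C=3, E={y↦35, u↦5}, A=∅, R=[addL(35)]>
→ final value 38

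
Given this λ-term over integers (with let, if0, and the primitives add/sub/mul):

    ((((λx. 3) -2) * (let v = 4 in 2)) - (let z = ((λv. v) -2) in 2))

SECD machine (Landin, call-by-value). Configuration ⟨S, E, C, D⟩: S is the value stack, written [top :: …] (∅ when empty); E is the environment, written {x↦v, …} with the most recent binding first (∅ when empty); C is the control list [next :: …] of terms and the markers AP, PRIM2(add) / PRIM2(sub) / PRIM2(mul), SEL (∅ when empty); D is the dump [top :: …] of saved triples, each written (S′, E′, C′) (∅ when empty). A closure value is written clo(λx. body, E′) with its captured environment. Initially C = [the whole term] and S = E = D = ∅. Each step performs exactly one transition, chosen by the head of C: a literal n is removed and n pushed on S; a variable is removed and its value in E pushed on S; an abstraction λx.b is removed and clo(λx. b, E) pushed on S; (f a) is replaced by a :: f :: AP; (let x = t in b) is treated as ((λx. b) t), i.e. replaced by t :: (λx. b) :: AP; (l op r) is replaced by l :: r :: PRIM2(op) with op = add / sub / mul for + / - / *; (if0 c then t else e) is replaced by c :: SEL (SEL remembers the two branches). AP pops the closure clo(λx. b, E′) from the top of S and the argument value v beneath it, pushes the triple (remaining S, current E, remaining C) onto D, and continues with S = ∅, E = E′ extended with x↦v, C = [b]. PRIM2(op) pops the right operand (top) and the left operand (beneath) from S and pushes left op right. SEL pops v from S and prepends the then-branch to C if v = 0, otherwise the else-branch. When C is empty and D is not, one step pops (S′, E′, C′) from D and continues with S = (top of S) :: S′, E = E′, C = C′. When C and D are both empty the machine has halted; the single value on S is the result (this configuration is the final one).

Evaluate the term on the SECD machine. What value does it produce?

0. ⟨S=∅; E=∅; C=[((((λx. 3) -2) * (let v = 4 in 2)) - (let z = ((λv. v) -2) in 2))]; D=∅⟩
1. ⟨S=∅; E=∅; C=[(((λx. 3) -2) * (let v = 4 in 2)) :: (let z = ((λv. v) -2) in 2) :: PRIM2(sub)]; D=∅⟩
2. ⟨S=∅; E=∅; C=[((λx. 3) -2) :: (let v = 4 in 2) :: PRIM2(mul) :: (let z = ((λv. v) -2) in 2) :: PRIM2(sub)]; D=∅⟩
3. ⟨S=∅; E=∅; C=[-2 :: (λx. 3) :: AP :: (let v = 4 in 2) :: PRIM2(mul) :: (let z = ((λv. v) -2) in 2) :: PRIM2(sub)]; D=∅⟩
4. ⟨S=[-2]; E=∅; C=[(λx. 3) :: AP :: (let v = 4 in 2) :: PRIM2(mul) :: (let z = ((λv. v) -2) in 2) :: PRIM2(sub)]; D=∅⟩
5. ⟨S=[clo(λx. 3, ∅) :: -2]; E=∅; C=[AP :: (let v = 4 in 2) :: PRIM2(mul) :: (let z = ((λv. v) -2) in 2) :: PRIM2(sub)]; D=∅⟩
6. ⟨S=∅; E={x↦-2}; C=[3]; D=[(∅, ∅, [(let v = 4 in 2) :: PRIM2(mul) :: (let z = ((λv. v) -2) in 2) :: PRIM2(sub)])]⟩
7. ⟨S=[3]; E={x↦-2}; C=∅; D=[(∅, ∅, [(let v = 4 in 2) :: PRIM2(mul) :: (let z = ((λv. v) -2) in 2) :: PRIM2(sub)])]⟩
8. ⟨S=[3]; E=∅; C=[(let v = 4 in 2) :: PRIM2(mul) :: (let z = ((λv. v) -2) in 2) :: PRIM2(sub)]; D=∅⟩
9. ⟨S=[3]; E=∅; C=[4 :: (λv. 2) :: AP :: PRIM2(mul) :: (let z = ((λv. v) -2) in 2) :: PRIM2(sub)]; D=∅⟩
10. ⟨S=[4 :: 3]; E=∅; C=[(λv. 2) :: AP :: PRIM2(mul) :: (let z = ((λv. v) -2) in 2) :: PRIM2(sub)]; D=∅⟩
11. ⟨S=[clo(λv. 2, ∅) :: 4 :: 3]; E=∅; C=[AP :: PRIM2(mul) :: (let z = ((λv. v) -2) in 2) :: PRIM2(sub)]; D=∅⟩
12. ⟨S=∅; E={v↦4}; C=[2]; D=[([3], ∅, [PRIM2(mul) :: (let z = ((λv. v) -2) in 2) :: PRIM2(sub)])]⟩
13. ⟨S=[2]; E={v↦4}; C=∅; D=[([3], ∅, [PRIM2(mul) :: (let z = ((λv. v) -2) in 2) :: PRIM2(sub)])]⟩
14. ⟨S=[2 :: 3]; E=∅; C=[PRIM2(mul) :: (let z = ((λv. v) -2) in 2) :: PRIM2(sub)]; D=∅⟩
15. ⟨S=[6]; E=∅; C=[(let z = ((λv. v) -2) in 2) :: PRIM2(sub)]; D=∅⟩
16. ⟨S=[6]; E=∅; C=[((λv. v) -2) :: (λz. 2) :: AP :: PRIM2(sub)]; D=∅⟩
17. ⟨S=[6]; E=∅; C=[-2 :: (λv. v) :: AP :: (λz. 2) :: AP :: PRIM2(sub)]; D=∅⟩
18. ⟨S=[-2 :: 6]; E=∅; C=[(λv. v) :: AP :: (λz. 2) :: AP :: PRIM2(sub)]; D=∅⟩
19. ⟨S=[clo(λv. v, ∅) :: -2 :: 6]; E=∅; C=[AP :: (λz. 2) :: AP :: PRIM2(sub)]; D=∅⟩
20. ⟨S=∅; E={v↦-2}; C=[v]; D=[([6], ∅, [(λz. 2) :: AP :: PRIM2(sub)])]⟩
21. ⟨S=[-2]; E={v↦-2}; C=∅; D=[([6], ∅, [(λz. 2) :: AP :: PRIM2(sub)])]⟩
22. ⟨S=[-2 :: 6]; E=∅; C=[(λz. 2) :: AP :: PRIM2(sub)]; D=∅⟩
23. ⟨S=[clo(λz. 2, ∅) :: -2 :: 6]; E=∅; C=[AP :: PRIM2(sub)]; D=∅⟩
24. ⟨S=∅; E={z↦-2}; C=[2]; D=[([6], ∅, [PRIM2(sub)])]⟩
25. ⟨S=[2]; E={z↦-2}; C=∅; D=[([6], ∅, [PRIM2(sub)])]⟩
26. ⟨S=[2 :: 6]; E=∅; C=[PRIM2(sub)]; D=∅⟩
27. ⟨S=[4]; E=∅; C=∅; D=∅⟩
→ final value 4

Answer: 4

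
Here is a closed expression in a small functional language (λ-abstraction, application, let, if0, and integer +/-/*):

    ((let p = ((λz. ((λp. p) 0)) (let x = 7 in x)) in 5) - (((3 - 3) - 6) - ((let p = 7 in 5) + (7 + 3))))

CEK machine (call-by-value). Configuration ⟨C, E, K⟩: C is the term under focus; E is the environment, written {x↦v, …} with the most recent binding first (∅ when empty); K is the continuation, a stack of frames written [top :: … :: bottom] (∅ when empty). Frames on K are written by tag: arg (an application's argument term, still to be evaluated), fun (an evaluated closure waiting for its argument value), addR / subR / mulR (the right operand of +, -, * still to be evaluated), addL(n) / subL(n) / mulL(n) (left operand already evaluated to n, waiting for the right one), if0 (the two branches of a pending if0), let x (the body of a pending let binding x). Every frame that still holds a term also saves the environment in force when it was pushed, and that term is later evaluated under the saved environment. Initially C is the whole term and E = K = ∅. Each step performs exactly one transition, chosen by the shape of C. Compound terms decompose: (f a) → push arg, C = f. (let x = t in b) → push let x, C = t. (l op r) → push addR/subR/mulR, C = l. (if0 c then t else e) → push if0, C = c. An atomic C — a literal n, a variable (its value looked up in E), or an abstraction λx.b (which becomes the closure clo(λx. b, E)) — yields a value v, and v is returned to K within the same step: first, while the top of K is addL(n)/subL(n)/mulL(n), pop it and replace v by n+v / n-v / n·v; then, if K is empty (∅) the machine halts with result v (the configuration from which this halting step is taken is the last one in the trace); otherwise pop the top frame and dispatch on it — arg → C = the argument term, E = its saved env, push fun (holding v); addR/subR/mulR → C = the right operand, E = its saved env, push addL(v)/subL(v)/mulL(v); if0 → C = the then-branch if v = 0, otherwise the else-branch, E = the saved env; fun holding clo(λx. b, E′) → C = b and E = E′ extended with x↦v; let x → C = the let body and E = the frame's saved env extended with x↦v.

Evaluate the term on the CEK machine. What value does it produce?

Answer: 26

Derivation:
[0] [C=((let p = ((λz. ((λp. p) 0)) (let x = 7 in x)) in 5) - (((3 - 3) - 6) - ((let p = 7 in 5) + (7 + 3)))) | E=∅ | K=∅]
[1] [C=(let p = ((λz. ((λp. p) 0)) (let x = 7 in x)) in 5) | E=∅ | K=[subR]]
[2] [C=((λz. ((λp. p) 0)) (let x = 7 in x)) | E=∅ | K=[let p :: subR]]
[3] [C=(λz. ((λp. p) 0)) | E=∅ | K=[arg :: let p :: subR]]
[4] [C=(let x = 7 in x) | E=∅ | K=[fun :: let p :: subR]]
[5] [C=7 | E=∅ | K=[let x :: fun :: let p :: subR]]
[6] [C=x | E={x↦7} | K=[fun :: let p :: subR]]
[7] [C=((λp. p) 0) | E={z↦7} | K=[let p :: subR]]
[8] [C=(λp. p) | E={z↦7} | K=[arg :: let p :: subR]]
[9] [C=0 | E={z↦7} | K=[fun :: let p :: subR]]
[10] [C=p | E={p↦0, z↦7} | K=[let p :: subR]]
[11] [C=5 | E={p↦0} | K=[subR]]
[12] [C=(((3 - 3) - 6) - ((let p = 7 in 5) + (7 + 3))) | E=∅ | K=[subL(5)]]
[13] [C=((3 - 3) - 6) | E=∅ | K=[subR :: subL(5)]]
[14] [C=(3 - 3) | E=∅ | K=[subR :: subR :: subL(5)]]
[15] [C=3 | E=∅ | K=[subR :: subR :: subR :: subL(5)]]
[16] [C=3 | E=∅ | K=[subL(3) :: subR :: subR :: subL(5)]]
[17] [C=6 | E=∅ | K=[subL(0) :: subR :: subL(5)]]
[18] [C=((let p = 7 in 5) + (7 + 3)) | E=∅ | K=[subL(-6) :: subL(5)]]
[19] [C=(let p = 7 in 5) | E=∅ | K=[addR :: subL(-6) :: subL(5)]]
[20] [C=7 | E=∅ | K=[let p :: addR :: subL(-6) :: subL(5)]]
[21] [C=5 | E={p↦7} | K=[addR :: subL(-6) :: subL(5)]]
[22] [C=(7 + 3) | E=∅ | K=[addL(5) :: subL(-6) :: subL(5)]]
[23] [C=7 | E=∅ | K=[addR :: addL(5) :: subL(-6) :: subL(5)]]
[24] [C=3 | E=∅ | K=[addL(7) :: addL(5) :: subL(-6) :: subL(5)]]
→ final value 26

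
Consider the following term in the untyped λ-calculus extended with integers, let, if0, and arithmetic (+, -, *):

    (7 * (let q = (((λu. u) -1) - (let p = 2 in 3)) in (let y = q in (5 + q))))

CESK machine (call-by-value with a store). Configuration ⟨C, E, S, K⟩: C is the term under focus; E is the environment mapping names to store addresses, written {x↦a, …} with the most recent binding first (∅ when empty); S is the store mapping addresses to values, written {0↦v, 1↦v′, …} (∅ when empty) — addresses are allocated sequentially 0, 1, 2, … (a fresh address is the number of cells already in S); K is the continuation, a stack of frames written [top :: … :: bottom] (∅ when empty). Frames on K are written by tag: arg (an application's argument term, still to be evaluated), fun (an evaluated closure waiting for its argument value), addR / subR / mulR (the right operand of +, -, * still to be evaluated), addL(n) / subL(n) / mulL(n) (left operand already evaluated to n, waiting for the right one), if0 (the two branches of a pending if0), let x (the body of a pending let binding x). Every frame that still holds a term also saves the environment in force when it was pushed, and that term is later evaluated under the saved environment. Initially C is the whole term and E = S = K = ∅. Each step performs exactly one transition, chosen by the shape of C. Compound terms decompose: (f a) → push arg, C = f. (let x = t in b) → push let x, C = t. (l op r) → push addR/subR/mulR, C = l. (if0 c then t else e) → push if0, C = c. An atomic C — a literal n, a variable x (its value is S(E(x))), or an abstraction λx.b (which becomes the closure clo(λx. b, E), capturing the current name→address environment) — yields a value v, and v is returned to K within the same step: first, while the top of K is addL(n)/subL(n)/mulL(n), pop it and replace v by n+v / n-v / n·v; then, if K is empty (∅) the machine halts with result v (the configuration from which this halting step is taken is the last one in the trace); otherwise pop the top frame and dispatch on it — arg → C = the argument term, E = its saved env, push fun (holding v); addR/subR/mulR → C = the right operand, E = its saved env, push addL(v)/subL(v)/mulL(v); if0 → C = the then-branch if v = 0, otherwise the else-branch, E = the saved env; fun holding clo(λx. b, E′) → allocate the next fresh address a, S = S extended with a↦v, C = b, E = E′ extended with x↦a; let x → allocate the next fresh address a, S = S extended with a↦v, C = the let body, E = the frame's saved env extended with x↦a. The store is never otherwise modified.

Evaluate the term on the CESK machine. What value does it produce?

[0] <C=(7 * (let q = (((λu. u) -1) - (let p = 2 in 3)) in (let y = q in (5 + q)))), E=∅, S=∅, K=∅>
[1] <C=7, E=∅, S=∅, K=[mulR]>
[2] <C=(let q = (((λu. u) -1) - (let p = 2 in 3)) in (let y = q in (5 + q))), E=∅, S=∅, K=[mulL(7)]>
[3] <C=(((λu. u) -1) - (let p = 2 in 3)), E=∅, S=∅, K=[let q :: mulL(7)]>
[4] <C=((λu. u) -1), E=∅, S=∅, K=[subR :: let q :: mulL(7)]>
[5] <C=(λu. u), E=∅, S=∅, K=[arg :: subR :: let q :: mulL(7)]>
[6] <C=-1, E=∅, S=∅, K=[fun :: subR :: let q :: mulL(7)]>
[7] <C=u, E={u↦0}, S={0↦-1}, K=[subR :: let q :: mulL(7)]>
[8] <C=(let p = 2 in 3), E=∅, S={0↦-1}, K=[subL(-1) :: let q :: mulL(7)]>
[9] <C=2, E=∅, S={0↦-1}, K=[let p :: subL(-1) :: let q :: mulL(7)]>
[10] <C=3, E={p↦1}, S={0↦-1, 1↦2}, K=[subL(-1) :: let q :: mulL(7)]>
[11] <C=(let y = q in (5 + q)), E={q↦2}, S={0↦-1, 1↦2, 2↦-4}, K=[mulL(7)]>
[12] <C=q, E={q↦2}, S={0↦-1, 1↦2, 2↦-4}, K=[let y :: mulL(7)]>
[13] <C=(5 + q), E={y↦3, q↦2}, S={0↦-1, 1↦2, 2↦-4, 3↦-4}, K=[mulL(7)]>
[14] <C=5, E={y↦3, q↦2}, S={0↦-1, 1↦2, 2↦-4, 3↦-4}, K=[addR :: mulL(7)]>
[15] <C=q, E={y↦3, q↦2}, S={0↦-1, 1↦2, 2↦-4, 3↦-4}, K=[addL(5) :: mulL(7)]>
→ final value 7

Answer: 7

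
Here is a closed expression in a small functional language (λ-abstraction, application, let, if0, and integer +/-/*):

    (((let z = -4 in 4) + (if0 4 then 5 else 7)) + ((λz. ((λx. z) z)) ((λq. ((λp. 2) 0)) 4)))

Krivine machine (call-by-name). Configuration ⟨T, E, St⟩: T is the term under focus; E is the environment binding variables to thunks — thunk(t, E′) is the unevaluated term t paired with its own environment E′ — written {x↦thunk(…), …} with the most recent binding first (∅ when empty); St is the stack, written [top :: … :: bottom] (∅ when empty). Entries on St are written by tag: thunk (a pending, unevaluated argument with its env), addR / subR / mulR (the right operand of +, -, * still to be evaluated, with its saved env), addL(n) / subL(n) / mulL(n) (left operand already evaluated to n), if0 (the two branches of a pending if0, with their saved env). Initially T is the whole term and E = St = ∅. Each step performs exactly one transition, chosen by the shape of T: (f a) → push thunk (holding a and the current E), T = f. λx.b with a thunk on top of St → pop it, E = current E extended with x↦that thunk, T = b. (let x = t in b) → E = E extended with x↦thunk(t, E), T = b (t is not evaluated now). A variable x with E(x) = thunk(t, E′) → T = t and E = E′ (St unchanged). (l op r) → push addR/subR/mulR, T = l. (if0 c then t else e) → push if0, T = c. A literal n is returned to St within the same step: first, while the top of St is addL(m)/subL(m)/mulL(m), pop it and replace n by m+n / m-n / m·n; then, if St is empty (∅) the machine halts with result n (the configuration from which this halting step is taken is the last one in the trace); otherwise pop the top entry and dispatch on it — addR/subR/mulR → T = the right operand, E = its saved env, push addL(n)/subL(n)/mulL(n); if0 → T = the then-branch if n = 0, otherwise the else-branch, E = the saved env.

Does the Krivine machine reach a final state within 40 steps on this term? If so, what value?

Answer: 13

Derivation:
step 0: [T=(((let z = -4 in 4) + (if0 4 then 5 else 7)) + ((λz. ((λx. z) z)) ((λq. ((λp. 2) 0)) 4))) | E=∅ | St=∅]
step 1: [T=((let z = -4 in 4) + (if0 4 then 5 else 7)) | E=∅ | St=[addR]]
step 2: [T=(let z = -4 in 4) | E=∅ | St=[addR :: addR]]
step 3: [T=4 | E={z↦thunk(-4, ∅)} | St=[addR :: addR]]
step 4: [T=(if0 4 then 5 else 7) | E=∅ | St=[addL(4) :: addR]]
step 5: [T=4 | E=∅ | St=[if0 :: addL(4) :: addR]]
step 6: [T=7 | E=∅ | St=[addL(4) :: addR]]
step 7: [T=((λz. ((λx. z) z)) ((λq. ((λp. 2) 0)) 4)) | E=∅ | St=[addL(11)]]
step 8: [T=(λz. ((λx. z) z)) | E=∅ | St=[thunk :: addL(11)]]
step 9: [T=((λx. z) z) | E={z↦thunk(((λq. ((λp. 2) 0)) 4), ∅)} | St=[addL(11)]]
step 10: [T=(λx. z) | E={z↦thunk(((λq. ((λp. 2) 0)) 4), ∅)} | St=[thunk :: addL(11)]]
step 11: [T=z | E={x↦thunk(z, {z↦thunk(((λq. ((λp. 2) 0)) 4), ∅)}), z↦thunk(((λq. ((λp. 2) 0)) 4), ∅)} | St=[addL(11)]]
step 12: [T=((λq. ((λp. 2) 0)) 4) | E=∅ | St=[addL(11)]]
step 13: [T=(λq. ((λp. 2) 0)) | E=∅ | St=[thunk :: addL(11)]]
step 14: [T=((λp. 2) 0) | E={q↦thunk(4, ∅)} | St=[addL(11)]]
step 15: [T=(λp. 2) | E={q↦thunk(4, ∅)} | St=[thunk :: addL(11)]]
step 16: [T=2 | E={p↦thunk(0, {q↦thunk(4, ∅)}), q↦thunk(4, ∅)} | St=[addL(11)]]
→ final value 13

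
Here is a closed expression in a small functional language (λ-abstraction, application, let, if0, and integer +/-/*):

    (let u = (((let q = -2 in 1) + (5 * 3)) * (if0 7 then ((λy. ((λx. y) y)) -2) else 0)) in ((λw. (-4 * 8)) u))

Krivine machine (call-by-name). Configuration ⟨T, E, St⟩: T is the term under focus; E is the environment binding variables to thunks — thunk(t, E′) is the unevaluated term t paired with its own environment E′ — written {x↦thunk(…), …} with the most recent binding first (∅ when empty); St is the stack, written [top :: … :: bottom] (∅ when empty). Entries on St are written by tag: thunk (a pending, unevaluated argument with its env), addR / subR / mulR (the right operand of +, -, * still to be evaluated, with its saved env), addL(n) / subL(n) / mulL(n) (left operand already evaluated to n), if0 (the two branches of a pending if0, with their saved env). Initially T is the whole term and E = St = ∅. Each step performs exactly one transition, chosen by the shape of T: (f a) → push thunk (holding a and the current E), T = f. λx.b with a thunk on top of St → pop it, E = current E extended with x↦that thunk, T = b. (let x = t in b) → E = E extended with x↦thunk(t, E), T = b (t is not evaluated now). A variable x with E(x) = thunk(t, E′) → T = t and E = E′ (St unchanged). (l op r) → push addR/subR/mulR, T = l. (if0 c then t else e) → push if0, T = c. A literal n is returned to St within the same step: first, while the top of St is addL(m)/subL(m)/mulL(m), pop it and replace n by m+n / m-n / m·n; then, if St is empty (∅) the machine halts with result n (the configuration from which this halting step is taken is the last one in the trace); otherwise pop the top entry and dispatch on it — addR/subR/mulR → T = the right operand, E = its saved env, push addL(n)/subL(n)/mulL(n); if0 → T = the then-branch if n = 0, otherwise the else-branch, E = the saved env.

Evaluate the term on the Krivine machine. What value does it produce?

Answer: -32

Derivation:
[0] ⟨T=(let u = (((let q = -2 in 1) + (5 * 3)) * (if0 7 then ((λy. ((λx. y) y)) -2) else 0)) in ((λw. (-4 * 8)) u)); E=∅; St=∅⟩
[1] ⟨T=((λw. (-4 * 8)) u); E={u↦thunk((((let q = -2 in 1) + (5 * 3)) * (if0 7 then ((λy. ((λx. y) y)) -2) else 0)), ∅)}; St=∅⟩
[2] ⟨T=(λw. (-4 * 8)); E={u↦thunk((((let q = -2 in 1) + (5 * 3)) * (if0 7 then ((λy. ((λx. y) y)) -2) else 0)), ∅)}; St=[thunk]⟩
[3] ⟨T=(-4 * 8); E={w↦thunk(u, {u↦thunk((((let q = -2 in 1) + (5 * 3)) * (if0 7 then ((λy. ((λx. y) y)) -2) else 0)), ∅)}), u↦thunk((((let q = -2 in 1) + (5 * 3)) * (if0 7 then ((λy. ((λx. y) y)) -2) else 0)), ∅)}; St=∅⟩
[4] ⟨T=-4; E={w↦thunk(u, {u↦thunk((((let q = -2 in 1) + (5 * 3)) * (if0 7 then ((λy. ((λx. y) y)) -2) else 0)), ∅)}), u↦thunk((((let q = -2 in 1) + (5 * 3)) * (if0 7 then ((λy. ((λx. y) y)) -2) else 0)), ∅)}; St=[mulR]⟩
[5] ⟨T=8; E={w↦thunk(u, {u↦thunk((((let q = -2 in 1) + (5 * 3)) * (if0 7 then ((λy. ((λx. y) y)) -2) else 0)), ∅)}), u↦thunk((((let q = -2 in 1) + (5 * 3)) * (if0 7 then ((λy. ((λx. y) y)) -2) else 0)), ∅)}; St=[mulL(-4)]⟩
→ final value -32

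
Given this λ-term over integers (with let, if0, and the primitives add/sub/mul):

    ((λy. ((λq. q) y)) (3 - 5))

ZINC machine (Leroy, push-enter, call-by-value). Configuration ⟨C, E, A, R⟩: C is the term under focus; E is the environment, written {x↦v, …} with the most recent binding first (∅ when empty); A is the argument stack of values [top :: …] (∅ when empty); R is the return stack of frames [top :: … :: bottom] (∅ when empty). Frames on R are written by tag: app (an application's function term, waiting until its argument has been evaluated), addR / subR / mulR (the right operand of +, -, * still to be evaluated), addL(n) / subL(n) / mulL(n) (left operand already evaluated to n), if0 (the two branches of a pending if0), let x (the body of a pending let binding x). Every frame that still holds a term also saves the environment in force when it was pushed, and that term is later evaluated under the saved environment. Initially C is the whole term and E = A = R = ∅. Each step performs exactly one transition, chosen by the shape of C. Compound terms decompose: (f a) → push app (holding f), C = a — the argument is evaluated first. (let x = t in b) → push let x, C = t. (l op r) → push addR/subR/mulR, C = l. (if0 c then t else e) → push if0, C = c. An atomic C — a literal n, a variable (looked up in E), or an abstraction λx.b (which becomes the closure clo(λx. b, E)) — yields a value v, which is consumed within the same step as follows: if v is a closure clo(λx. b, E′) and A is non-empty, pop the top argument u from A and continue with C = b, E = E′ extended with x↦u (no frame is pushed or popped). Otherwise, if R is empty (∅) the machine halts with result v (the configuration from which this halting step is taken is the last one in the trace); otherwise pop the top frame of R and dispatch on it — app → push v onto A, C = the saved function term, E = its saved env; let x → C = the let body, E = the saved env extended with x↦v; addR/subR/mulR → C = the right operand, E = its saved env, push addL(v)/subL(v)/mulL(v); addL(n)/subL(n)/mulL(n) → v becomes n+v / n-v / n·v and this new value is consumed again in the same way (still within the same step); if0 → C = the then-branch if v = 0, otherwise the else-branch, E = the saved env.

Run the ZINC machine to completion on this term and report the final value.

[0] ⟨C=((λy. ((λq. q) y)) (3 - 5)); E=∅; A=∅; R=∅⟩
[1] ⟨C=(3 - 5); E=∅; A=∅; R=[app]⟩
[2] ⟨C=3; E=∅; A=∅; R=[subR :: app]⟩
[3] ⟨C=5; E=∅; A=∅; R=[subL(3) :: app]⟩
[4] ⟨C=(λy. ((λq. q) y)); E=∅; A=[-2]; R=∅⟩
[5] ⟨C=((λq. q) y); E={y↦-2}; A=∅; R=∅⟩
[6] ⟨C=y; E={y↦-2}; A=∅; R=[app]⟩
[7] ⟨C=(λq. q); E={y↦-2}; A=[-2]; R=∅⟩
[8] ⟨C=q; E={q↦-2, y↦-2}; A=∅; R=∅⟩
→ final value -2

Answer: -2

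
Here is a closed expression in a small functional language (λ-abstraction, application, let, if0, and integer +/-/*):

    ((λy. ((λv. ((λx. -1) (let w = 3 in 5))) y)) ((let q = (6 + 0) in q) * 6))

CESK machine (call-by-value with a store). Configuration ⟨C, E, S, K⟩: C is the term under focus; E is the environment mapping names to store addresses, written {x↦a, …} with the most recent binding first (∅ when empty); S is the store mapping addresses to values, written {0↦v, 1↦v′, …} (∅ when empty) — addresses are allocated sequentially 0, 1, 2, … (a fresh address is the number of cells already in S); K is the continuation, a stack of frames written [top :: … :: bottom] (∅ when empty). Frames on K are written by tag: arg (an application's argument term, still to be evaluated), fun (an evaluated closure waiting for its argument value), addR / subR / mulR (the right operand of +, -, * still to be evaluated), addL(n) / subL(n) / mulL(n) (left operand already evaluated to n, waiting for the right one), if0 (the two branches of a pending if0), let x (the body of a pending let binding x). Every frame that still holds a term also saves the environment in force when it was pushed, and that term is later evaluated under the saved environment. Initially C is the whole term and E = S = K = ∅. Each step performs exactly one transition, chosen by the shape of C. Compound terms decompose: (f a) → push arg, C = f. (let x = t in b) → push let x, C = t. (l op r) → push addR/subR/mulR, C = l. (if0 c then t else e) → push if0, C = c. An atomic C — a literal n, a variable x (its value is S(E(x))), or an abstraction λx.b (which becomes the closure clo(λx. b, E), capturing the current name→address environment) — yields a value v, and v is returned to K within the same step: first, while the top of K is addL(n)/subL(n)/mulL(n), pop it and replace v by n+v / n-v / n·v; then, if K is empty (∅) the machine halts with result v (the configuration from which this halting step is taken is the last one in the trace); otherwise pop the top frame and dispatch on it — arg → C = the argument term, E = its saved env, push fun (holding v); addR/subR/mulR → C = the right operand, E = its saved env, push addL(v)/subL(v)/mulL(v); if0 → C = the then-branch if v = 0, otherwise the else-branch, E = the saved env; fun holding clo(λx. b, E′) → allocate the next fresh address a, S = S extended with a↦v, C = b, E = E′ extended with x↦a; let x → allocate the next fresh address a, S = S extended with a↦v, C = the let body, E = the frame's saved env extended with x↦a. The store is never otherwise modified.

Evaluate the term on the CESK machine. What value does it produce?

0. [C=((λy. ((λv. ((λx. -1) (let w = 3 in 5))) y)) ((let q = (6 + 0) in q) * 6)) | E=∅ | S=∅ | K=∅]
1. [C=(λy. ((λv. ((λx. -1) (let w = 3 in 5))) y)) | E=∅ | S=∅ | K=[arg]]
2. [C=((let q = (6 + 0) in q) * 6) | E=∅ | S=∅ | K=[fun]]
3. [C=(let q = (6 + 0) in q) | E=∅ | S=∅ | K=[mulR :: fun]]
4. [C=(6 + 0) | E=∅ | S=∅ | K=[let q :: mulR :: fun]]
5. [C=6 | E=∅ | S=∅ | K=[addR :: let q :: mulR :: fun]]
6. [C=0 | E=∅ | S=∅ | K=[addL(6) :: let q :: mulR :: fun]]
7. [C=q | E={q↦0} | S={0↦6} | K=[mulR :: fun]]
8. [C=6 | E=∅ | S={0↦6} | K=[mulL(6) :: fun]]
9. [C=((λv. ((λx. -1) (let w = 3 in 5))) y) | E={y↦1} | S={0↦6, 1↦36} | K=∅]
10. [C=(λv. ((λx. -1) (let w = 3 in 5))) | E={y↦1} | S={0↦6, 1↦36} | K=[arg]]
11. [C=y | E={y↦1} | S={0↦6, 1↦36} | K=[fun]]
12. [C=((λx. -1) (let w = 3 in 5)) | E={v↦2, y↦1} | S={0↦6, 1↦36, 2↦36} | K=∅]
13. [C=(λx. -1) | E={v↦2, y↦1} | S={0↦6, 1↦36, 2↦36} | K=[arg]]
14. [C=(let w = 3 in 5) | E={v↦2, y↦1} | S={0↦6, 1↦36, 2↦36} | K=[fun]]
15. [C=3 | E={v↦2, y↦1} | S={0↦6, 1↦36, 2↦36} | K=[let w :: fun]]
16. [C=5 | E={w↦3, v↦2, y↦1} | S={0↦6, 1↦36, 2↦36, 3↦3} | K=[fun]]
17. [C=-1 | E={x↦4, v↦2, y↦1} | S={0↦6, 1↦36, 2↦36, 3↦3, 4↦5} | K=∅]
→ final value -1

Answer: -1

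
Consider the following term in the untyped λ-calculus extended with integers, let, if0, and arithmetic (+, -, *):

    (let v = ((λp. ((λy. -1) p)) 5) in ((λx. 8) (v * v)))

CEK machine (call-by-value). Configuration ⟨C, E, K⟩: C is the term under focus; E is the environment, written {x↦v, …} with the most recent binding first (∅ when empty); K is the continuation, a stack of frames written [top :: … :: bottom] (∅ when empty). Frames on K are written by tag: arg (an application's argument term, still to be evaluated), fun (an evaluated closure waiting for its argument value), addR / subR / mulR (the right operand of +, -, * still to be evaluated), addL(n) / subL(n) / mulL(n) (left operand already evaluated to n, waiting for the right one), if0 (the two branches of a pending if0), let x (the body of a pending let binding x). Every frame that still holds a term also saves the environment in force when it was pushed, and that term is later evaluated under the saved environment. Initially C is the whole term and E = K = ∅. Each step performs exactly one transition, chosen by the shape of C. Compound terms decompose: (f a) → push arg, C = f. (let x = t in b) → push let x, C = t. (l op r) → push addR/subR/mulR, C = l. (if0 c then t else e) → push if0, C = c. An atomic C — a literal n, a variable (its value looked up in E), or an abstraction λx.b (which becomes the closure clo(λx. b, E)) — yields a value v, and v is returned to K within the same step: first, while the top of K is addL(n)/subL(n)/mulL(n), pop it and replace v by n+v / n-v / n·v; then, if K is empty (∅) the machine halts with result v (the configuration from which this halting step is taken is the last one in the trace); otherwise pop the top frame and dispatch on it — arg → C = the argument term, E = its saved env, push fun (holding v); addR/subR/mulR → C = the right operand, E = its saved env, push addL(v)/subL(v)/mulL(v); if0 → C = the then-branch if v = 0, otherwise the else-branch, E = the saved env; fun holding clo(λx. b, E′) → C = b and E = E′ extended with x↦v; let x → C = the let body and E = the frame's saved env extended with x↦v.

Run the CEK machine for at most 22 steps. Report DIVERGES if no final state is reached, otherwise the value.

[0] [C=(let v = ((λp. ((λy. -1) p)) 5) in ((λx. 8) (v * v))) | E=∅ | K=∅]
[1] [C=((λp. ((λy. -1) p)) 5) | E=∅ | K=[let v]]
[2] [C=(λp. ((λy. -1) p)) | E=∅ | K=[arg :: let v]]
[3] [C=5 | E=∅ | K=[fun :: let v]]
[4] [C=((λy. -1) p) | E={p↦5} | K=[let v]]
[5] [C=(λy. -1) | E={p↦5} | K=[arg :: let v]]
[6] [C=p | E={p↦5} | K=[fun :: let v]]
[7] [C=-1 | E={y↦5, p↦5} | K=[let v]]
[8] [C=((λx. 8) (v * v)) | E={v↦-1} | K=∅]
[9] [C=(λx. 8) | E={v↦-1} | K=[arg]]
[10] [C=(v * v) | E={v↦-1} | K=[fun]]
[11] [C=v | E={v↦-1} | K=[mulR :: fun]]
[12] [C=v | E={v↦-1} | K=[mulL(-1) :: fun]]
[13] [C=8 | E={x↦1, v↦-1} | K=∅]
→ final value 8

Answer: 8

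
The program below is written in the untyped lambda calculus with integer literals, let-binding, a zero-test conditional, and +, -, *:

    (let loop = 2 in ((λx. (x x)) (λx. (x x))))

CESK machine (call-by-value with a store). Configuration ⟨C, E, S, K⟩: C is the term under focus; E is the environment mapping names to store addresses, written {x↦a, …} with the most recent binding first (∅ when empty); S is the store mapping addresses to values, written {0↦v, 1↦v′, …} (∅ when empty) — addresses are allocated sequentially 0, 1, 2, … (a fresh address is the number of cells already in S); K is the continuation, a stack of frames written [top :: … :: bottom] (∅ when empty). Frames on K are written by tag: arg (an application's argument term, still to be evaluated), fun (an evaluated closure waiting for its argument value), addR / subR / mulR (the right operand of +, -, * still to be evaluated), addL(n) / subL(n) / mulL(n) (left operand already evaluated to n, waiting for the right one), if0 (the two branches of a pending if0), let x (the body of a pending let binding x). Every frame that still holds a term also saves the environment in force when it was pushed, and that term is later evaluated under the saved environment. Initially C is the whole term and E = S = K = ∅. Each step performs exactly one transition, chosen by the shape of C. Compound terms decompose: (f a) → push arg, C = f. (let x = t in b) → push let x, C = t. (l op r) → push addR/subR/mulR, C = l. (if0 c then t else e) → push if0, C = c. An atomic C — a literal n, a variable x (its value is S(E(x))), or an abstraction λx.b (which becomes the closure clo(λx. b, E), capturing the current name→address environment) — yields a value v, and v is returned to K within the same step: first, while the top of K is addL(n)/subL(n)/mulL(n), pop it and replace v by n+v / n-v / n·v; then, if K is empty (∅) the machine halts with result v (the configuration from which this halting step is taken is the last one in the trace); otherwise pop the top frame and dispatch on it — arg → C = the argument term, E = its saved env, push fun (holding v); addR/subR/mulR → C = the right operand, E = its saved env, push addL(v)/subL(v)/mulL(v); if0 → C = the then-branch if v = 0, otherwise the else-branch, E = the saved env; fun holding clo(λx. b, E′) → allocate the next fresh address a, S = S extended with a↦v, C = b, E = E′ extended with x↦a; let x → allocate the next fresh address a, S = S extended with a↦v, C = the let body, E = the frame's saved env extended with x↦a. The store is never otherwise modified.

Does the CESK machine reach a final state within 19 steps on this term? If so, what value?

t=0: ⟨C=(let loop = 2 in ((λx. (x x)) (λx. (x x)))); E=∅; S=∅; K=∅⟩
t=1: ⟨C=2; E=∅; S=∅; K=[let loop]⟩
t=2: ⟨C=((λx. (x x)) (λx. (x x))); E={loop↦0}; S={0↦2}; K=∅⟩
t=3: ⟨C=(λx. (x x)); E={loop↦0}; S={0↦2}; K=[arg]⟩
t=4: ⟨C=(λx. (x x)); E={loop↦0}; S={0↦2}; K=[fun]⟩
t=5: ⟨C=(x x); E={x↦1, loop↦0}; S={0↦2, 1↦clo(λx. (x x), {loop↦0})}; K=∅⟩
t=6: ⟨C=x; E={x↦1, loop↦0}; S={0↦2, 1↦clo(λx. (x x), {loop↦0})}; K=[arg]⟩
t=7: ⟨C=x; E={x↦1, loop↦0}; S={0↦2, 1↦clo(λx. (x x), {loop↦0})}; K=[fun]⟩
t=8: ⟨C=(x x); E={x↦2, loop↦0}; S={0↦2, 1↦clo(λx. (x x), {loop↦0}), 2↦clo(λx. (x x), {loop↦0})}; K=∅⟩
t=9: ⟨C=x; E={x↦2, loop↦0}; S={0↦2, 1↦clo(λx. (x x), {loop↦0}), 2↦clo(λx. (x x), {loop↦0})}; K=[arg]⟩
t=10: ⟨C=x; E={x↦2, loop↦0}; S={0↦2, 1↦clo(λx. (x x), {loop↦0}), 2↦clo(λx. (x x), {loop↦0})}; K=[fun]⟩
t=11: ⟨C=(x x); E={x↦3, loop↦0}; S={0↦2, 1↦clo(λx. (x x), {loop↦0}), 2↦clo(λx. (x x), {loop↦0}), 3↦clo(λx. (x x), {loop↦0})}; K=∅⟩
t=12: ⟨C=x; E={x↦3, loop↦0}; S={0↦2, 1↦clo(λx. (x x), {loop↦0}), 2↦clo(λx. (x x), {loop↦0}), 3↦clo(λx. (x x), {loop↦0})}; K=[arg]⟩
t=13: ⟨C=x; E={x↦3, loop↦0}; S={0↦2, 1↦clo(λx. (x x), {loop↦0}), 2↦clo(λx. (x x), {loop↦0}), 3↦clo(λx. (x x), {loop↦0})}; K=[fun]⟩
t=14: ⟨C=(x x); E={x↦4, loop↦0}; S={0↦2, 1↦clo(λx. (x x), {loop↦0}), 2↦clo(λx. (x x), {loop↦0}), 3↦clo(λx. (x x), {loop↦0}), 4↦clo(λx. (x x), {loop↦0})}; K=∅⟩
t=15: ⟨C=x; E={x↦4, loop↦0}; S={0↦2, 1↦clo(λx. (x x), {loop↦0}), 2↦clo(λx. (x x), {loop↦0}), 3↦clo(λx. (x x), {loop↦0}), 4↦clo(λx. (x x), {loop↦0})}; K=[arg]⟩
t=16: ⟨C=x; E={x↦4, loop↦0}; S={0↦2, 1↦clo(λx. (x x), {loop↦0}), 2↦clo(λx. (x x), {loop↦0}), 3↦clo(λx. (x x), {loop↦0}), 4↦clo(λx. (x x), {loop↦0})}; K=[fun]⟩
t=17: ⟨C=(x x); E={x↦5, loop↦0}; S={0↦2, 1↦clo(λx. (x x), {loop↦0}), 2↦clo(λx. (x x), {loop↦0}), 3↦clo(λx. (x x), {loop↦0}), 4↦clo(λx. (x x), {loop↦0}), 5↦clo(λx. (x x), {loop↦0})}; K=∅⟩
t=18: ⟨C=x; E={x↦5, loop↦0}; S={0↦2, 1↦clo(λx. (x x), {loop↦0}), 2↦clo(λx. (x x), {loop↦0}), 3↦clo(λx. (x x), {loop↦0}), 4↦clo(λx. (x x), {loop↦0}), 5↦clo(λx. (x x), {loop↦0})}; K=[arg]⟩
t=19: ⟨C=x; E={x↦5, loop↦0}; S={0↦2, 1↦clo(λx. (x x), {loop↦0}), 2↦clo(λx. (x x), {loop↦0}), 3↦clo(λx. (x x), {loop↦0}), 4↦clo(λx. (x x), {loop↦0}), 5↦clo(λx. (x x), {loop↦0})}; K=[fun]⟩
→ 19 transitions taken and the configuration is still not final: no result within 19 steps

Answer: DIVERGES (no final state within 19 steps)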